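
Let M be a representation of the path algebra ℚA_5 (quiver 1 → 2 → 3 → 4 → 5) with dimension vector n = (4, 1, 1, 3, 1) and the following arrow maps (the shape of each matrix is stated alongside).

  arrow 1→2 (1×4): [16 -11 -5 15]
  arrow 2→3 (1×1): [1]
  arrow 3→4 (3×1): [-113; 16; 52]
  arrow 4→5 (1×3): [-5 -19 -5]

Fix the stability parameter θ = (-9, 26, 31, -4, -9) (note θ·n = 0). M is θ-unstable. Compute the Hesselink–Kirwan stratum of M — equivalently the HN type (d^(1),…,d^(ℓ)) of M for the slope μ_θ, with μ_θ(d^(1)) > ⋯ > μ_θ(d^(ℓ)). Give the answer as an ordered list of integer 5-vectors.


Barcode: M ≅ I[1,1]^3, I[1,5], I[4,4]^2. HN layers by μ_θ (3 steps, strictly decreasing):
  μ^(1)=11; μ^(2)=-4; μ^(3)=-9

((0, 1, 1, 1, 1); (0, 0, 0, 2, 0); (4, 0, 0, 0, 0))


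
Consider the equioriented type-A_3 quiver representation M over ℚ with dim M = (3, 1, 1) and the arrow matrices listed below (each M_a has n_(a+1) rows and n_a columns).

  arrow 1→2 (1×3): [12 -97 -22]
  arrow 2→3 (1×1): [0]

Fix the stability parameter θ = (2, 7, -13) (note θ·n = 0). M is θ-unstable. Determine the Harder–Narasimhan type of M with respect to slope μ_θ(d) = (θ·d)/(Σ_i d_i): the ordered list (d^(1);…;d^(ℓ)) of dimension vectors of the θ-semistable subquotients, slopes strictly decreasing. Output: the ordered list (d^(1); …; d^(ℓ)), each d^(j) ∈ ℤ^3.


Barcode: M ≅ I[1,1]^2, I[1,2], I[3,3]. HN layers by μ_θ (3 steps, strictly decreasing):
  μ^(1)=7; μ^(2)=2; μ^(3)=-13

((0, 1, 0); (3, 0, 0); (0, 0, 1))


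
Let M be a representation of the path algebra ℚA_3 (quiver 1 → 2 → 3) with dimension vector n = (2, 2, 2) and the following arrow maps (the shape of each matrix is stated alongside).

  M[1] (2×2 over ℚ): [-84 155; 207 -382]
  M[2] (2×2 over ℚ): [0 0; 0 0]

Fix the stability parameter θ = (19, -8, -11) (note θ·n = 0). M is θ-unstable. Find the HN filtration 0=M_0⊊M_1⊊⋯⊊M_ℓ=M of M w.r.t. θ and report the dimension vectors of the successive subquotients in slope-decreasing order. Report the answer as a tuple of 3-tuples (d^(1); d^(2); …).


Interval decomposition of M: I[1,2]^2, I[3,3]^2.
HN type (ℓ=2): μ^(1)=11/2; μ^(2)=-11

((2, 2, 0); (0, 0, 2))


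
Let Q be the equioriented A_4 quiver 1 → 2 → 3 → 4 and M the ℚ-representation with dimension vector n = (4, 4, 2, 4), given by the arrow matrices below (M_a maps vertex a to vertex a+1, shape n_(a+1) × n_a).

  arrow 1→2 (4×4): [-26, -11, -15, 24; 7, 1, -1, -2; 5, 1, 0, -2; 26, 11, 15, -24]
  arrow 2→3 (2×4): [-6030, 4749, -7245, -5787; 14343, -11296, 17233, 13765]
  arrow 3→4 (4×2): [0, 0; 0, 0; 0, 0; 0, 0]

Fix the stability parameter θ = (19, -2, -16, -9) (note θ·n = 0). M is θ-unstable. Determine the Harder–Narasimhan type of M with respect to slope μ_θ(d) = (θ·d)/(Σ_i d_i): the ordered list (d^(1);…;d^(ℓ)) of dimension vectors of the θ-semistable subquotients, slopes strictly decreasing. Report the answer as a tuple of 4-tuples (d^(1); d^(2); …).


Via rank(M_{q-1}∘⋯∘M_p): M ≅ I[1,1], I[1,2], I[1,3]^2, I[2,2], I[4,4]^4.
μ_θ-semistable layers: μ^(1)=19; μ^(2)=17/2; μ^(3)=1/3; μ^(4)=-2; μ^(5)=-9

((1, 0, 0, 0); (1, 1, 0, 0); (2, 2, 2, 0); (0, 1, 0, 0); (0, 0, 0, 4))


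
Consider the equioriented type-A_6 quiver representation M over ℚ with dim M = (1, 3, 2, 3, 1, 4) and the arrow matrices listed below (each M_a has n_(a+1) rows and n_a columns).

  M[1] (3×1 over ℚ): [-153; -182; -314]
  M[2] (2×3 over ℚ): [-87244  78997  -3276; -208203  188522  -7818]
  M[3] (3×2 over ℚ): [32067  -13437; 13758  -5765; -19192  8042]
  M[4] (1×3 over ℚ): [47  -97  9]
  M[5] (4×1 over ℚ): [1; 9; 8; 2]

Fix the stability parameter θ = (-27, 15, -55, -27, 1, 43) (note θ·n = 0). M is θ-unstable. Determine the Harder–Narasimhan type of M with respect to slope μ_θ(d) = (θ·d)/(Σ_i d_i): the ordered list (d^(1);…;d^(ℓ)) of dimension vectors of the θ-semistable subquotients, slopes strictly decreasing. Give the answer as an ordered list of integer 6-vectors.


Barcode: M ≅ I[1,6], I[2,2], I[2,4], I[4,4], I[6,6]^3. HN layers by μ_θ (5 steps, strictly decreasing):
  μ^(1)=43; μ^(2)=15; μ^(3)=1; μ^(4)=-67/3; μ^(5)=-27

((0, 0, 0, 0, 0, 4); (0, 1, 0, 0, 0, 0); (0, 0, 0, 0, 1, 0); (0, 2, 2, 2, 0, 0); (1, 0, 0, 1, 0, 0))


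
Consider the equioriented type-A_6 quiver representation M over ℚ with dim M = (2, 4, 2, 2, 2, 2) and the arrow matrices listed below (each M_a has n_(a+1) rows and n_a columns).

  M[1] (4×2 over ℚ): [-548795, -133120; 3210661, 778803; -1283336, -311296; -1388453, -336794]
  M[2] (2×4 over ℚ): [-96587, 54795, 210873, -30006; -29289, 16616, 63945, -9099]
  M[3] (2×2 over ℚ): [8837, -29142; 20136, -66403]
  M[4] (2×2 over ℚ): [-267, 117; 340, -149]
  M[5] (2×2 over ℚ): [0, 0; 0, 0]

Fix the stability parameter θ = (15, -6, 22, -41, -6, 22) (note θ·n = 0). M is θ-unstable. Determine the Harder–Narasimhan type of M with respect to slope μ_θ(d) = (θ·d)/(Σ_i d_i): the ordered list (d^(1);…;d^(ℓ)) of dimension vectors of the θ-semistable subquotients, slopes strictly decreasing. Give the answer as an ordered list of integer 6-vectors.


Via rank(M_{q-1}∘⋯∘M_p): M ≅ I[1,5]^2, I[2,2]^2, I[6,6]^2.
μ_θ-semistable layers: μ^(1)=22; μ^(2)=-16/5; μ^(3)=-6

((0, 0, 0, 0, 0, 2); (2, 2, 2, 2, 2, 0); (0, 2, 0, 0, 0, 0))


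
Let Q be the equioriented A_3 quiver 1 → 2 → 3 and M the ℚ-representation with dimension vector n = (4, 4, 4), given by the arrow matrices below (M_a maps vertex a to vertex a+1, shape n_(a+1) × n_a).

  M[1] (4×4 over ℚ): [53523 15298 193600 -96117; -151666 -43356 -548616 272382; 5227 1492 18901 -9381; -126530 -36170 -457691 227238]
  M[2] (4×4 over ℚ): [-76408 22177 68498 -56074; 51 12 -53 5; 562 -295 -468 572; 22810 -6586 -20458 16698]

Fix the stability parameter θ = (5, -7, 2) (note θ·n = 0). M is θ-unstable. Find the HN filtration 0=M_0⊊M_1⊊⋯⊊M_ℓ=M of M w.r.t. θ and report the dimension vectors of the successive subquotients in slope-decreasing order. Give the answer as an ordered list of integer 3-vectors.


Via rank(M_{q-1}∘⋯∘M_p): M ≅ I[1,1]^2, I[1,2]^2, I[2,3]^2, I[3,3]^2.
μ_θ-semistable layers: μ^(1)=5; μ^(2)=2; μ^(3)=-1; μ^(4)=-7

((2, 0, 0); (0, 0, 4); (2, 2, 0); (0, 2, 0))


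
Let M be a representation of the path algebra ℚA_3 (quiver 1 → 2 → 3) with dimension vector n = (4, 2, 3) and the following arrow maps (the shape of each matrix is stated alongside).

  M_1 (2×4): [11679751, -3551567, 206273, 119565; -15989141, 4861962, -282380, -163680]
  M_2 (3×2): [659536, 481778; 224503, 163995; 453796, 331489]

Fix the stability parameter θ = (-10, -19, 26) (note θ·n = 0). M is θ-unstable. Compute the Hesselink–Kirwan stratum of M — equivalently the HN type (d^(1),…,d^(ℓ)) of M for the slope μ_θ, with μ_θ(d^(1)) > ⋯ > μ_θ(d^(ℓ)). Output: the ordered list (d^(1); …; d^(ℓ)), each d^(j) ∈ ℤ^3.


Barcode: M ≅ I[1,1]^2, I[1,3]^2, I[3,3]. HN layers by μ_θ (3 steps, strictly decreasing):
  μ^(1)=26; μ^(2)=-10; μ^(3)=-29/2

((0, 0, 3); (2, 0, 0); (2, 2, 0))


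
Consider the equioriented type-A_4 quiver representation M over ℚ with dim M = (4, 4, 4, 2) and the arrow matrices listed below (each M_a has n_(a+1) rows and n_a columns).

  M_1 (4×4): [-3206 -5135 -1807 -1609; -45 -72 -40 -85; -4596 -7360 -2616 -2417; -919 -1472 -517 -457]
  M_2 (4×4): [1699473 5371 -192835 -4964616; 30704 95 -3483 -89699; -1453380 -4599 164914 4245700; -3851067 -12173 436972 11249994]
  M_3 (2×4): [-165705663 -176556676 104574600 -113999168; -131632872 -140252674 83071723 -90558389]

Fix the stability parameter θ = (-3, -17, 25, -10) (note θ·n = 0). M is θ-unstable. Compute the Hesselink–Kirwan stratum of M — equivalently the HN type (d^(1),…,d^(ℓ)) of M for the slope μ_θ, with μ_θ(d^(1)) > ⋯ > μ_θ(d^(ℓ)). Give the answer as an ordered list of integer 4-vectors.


Via rank(M_{q-1}∘⋯∘M_p): M ≅ I[1,3]^2, I[1,4]^2.
μ_θ-semistable layers: μ^(1)=25; μ^(2)=15/2; μ^(3)=-10

((0, 0, 2, 0); (0, 0, 2, 2); (4, 4, 0, 0))


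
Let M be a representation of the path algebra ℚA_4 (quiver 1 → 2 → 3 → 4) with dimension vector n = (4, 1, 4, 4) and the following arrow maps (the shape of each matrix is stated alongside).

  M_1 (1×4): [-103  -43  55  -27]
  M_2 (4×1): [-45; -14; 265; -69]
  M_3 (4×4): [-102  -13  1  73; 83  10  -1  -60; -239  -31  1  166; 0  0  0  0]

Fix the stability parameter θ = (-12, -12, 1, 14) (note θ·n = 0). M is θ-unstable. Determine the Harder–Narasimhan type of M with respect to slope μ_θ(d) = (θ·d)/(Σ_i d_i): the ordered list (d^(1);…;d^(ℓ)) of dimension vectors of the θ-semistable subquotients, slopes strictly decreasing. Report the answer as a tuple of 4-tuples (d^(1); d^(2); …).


Interval decomposition of M: I[1,1]^3, I[1,3], I[3,4]^3, I[4,4].
HN type (ℓ=3): μ^(1)=14; μ^(2)=1; μ^(3)=-12

((0, 0, 0, 4); (0, 0, 4, 0); (4, 1, 0, 0))


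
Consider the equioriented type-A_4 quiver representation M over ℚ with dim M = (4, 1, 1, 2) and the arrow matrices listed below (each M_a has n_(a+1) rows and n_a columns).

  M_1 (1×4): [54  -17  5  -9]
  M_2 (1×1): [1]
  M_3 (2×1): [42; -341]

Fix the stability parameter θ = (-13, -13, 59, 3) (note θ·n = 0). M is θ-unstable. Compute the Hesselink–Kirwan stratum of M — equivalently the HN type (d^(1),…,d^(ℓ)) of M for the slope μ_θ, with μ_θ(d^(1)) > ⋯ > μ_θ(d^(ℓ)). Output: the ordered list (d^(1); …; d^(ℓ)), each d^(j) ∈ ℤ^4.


Barcode: M ≅ I[1,1]^3, I[1,4], I[4,4]. HN layers by μ_θ (3 steps, strictly decreasing):
  μ^(1)=31; μ^(2)=3; μ^(3)=-13

((0, 0, 1, 1); (0, 0, 0, 1); (4, 1, 0, 0))


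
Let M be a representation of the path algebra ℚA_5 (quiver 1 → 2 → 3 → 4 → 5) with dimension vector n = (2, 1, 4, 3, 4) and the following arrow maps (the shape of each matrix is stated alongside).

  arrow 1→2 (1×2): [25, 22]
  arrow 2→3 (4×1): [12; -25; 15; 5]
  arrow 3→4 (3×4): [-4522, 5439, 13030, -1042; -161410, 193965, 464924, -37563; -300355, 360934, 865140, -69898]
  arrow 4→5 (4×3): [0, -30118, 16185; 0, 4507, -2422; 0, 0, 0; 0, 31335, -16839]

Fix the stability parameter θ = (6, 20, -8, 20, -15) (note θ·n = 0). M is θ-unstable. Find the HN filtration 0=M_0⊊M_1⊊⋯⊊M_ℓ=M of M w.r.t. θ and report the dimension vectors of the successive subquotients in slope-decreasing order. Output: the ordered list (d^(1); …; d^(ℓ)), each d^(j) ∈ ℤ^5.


Interval decomposition of M: I[1,1], I[1,4], I[3,3], I[3,5]^2, I[5,5]^2.
HN type (ℓ=5): μ^(1)=20; μ^(2)=6; μ^(3)=5/2; μ^(4)=-8; μ^(5)=-15

((0, 0, 0, 1, 0); (2, 1, 1, 0, 0); (0, 0, 0, 2, 2); (0, 0, 3, 0, 0); (0, 0, 0, 0, 2))


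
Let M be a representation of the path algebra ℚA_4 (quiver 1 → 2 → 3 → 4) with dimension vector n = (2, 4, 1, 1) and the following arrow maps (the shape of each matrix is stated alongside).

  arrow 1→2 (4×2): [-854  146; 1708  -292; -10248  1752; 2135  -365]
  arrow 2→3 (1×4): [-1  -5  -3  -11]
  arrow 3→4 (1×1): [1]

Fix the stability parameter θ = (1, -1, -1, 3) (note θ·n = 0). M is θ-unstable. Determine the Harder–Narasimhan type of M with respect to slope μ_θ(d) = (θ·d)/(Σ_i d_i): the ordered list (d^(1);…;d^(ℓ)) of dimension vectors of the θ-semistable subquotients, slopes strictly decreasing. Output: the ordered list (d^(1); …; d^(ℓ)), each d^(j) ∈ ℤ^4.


Interval decomposition of M: I[1,1], I[1,4], I[2,2]^3.
HN type (ℓ=4): μ^(1)=3; μ^(2)=1; μ^(3)=-1/3; μ^(4)=-1

((0, 0, 0, 1); (1, 0, 0, 0); (1, 1, 1, 0); (0, 3, 0, 0))


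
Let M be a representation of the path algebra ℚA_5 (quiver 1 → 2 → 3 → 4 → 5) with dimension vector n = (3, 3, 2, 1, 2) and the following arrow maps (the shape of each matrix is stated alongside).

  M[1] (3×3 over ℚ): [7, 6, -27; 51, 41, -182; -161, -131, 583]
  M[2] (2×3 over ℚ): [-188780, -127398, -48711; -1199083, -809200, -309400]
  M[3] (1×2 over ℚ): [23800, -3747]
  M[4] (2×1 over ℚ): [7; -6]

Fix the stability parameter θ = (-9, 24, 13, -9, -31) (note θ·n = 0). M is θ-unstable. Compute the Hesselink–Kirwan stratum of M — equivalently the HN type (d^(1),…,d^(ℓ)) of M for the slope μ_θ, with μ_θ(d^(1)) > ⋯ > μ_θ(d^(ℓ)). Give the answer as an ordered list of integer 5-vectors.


Interval decomposition of M: I[1,2], I[1,3], I[1,5], I[5,5].
HN type (ℓ=5): μ^(1)=24; μ^(2)=37/2; μ^(3)=-3/4; μ^(4)=-9; μ^(5)=-31

((0, 1, 0, 0, 0); (0, 1, 1, 0, 0); (0, 1, 1, 1, 1); (3, 0, 0, 0, 0); (0, 0, 0, 0, 1))


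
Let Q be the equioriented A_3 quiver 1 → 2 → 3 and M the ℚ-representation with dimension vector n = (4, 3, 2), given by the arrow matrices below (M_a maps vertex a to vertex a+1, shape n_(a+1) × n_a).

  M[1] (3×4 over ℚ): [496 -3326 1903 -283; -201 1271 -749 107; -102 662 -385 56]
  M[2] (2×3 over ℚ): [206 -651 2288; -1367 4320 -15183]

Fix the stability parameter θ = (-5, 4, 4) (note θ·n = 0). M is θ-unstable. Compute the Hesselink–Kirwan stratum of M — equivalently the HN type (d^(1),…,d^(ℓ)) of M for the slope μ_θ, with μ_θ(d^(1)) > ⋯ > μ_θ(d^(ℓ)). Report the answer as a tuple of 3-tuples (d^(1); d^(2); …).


Via rank(M_{q-1}∘⋯∘M_p): M ≅ I[1,1], I[1,2], I[1,3]^2.
μ_θ-semistable layers: μ^(1)=4; μ^(2)=-5

((0, 3, 2); (4, 0, 0))


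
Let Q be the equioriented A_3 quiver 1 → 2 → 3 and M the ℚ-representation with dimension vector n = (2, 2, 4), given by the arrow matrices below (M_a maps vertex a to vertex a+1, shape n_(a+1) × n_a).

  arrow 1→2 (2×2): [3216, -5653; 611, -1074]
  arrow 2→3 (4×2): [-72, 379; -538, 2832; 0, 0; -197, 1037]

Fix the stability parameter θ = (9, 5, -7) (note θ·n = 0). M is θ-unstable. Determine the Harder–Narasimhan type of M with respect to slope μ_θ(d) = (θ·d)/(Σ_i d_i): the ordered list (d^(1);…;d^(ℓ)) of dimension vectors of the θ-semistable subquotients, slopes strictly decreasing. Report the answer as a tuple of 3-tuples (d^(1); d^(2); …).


Interval decomposition of M: I[1,3]^2, I[3,3]^2.
HN type (ℓ=2): μ^(1)=7/3; μ^(2)=-7

((2, 2, 2); (0, 0, 2))


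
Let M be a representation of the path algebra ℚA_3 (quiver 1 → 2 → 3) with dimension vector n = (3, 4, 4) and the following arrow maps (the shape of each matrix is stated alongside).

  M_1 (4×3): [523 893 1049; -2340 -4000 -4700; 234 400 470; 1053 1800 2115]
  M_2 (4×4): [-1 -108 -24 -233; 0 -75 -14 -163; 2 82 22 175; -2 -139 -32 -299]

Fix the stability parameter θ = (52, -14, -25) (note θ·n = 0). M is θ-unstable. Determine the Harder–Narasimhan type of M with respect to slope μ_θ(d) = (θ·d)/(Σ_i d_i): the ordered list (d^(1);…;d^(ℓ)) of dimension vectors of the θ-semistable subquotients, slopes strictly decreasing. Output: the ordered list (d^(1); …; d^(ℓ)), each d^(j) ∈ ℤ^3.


Barcode: M ≅ I[1,1], I[1,3]^2, I[2,3]^2. HN layers by μ_θ (3 steps, strictly decreasing):
  μ^(1)=52; μ^(2)=13/3; μ^(3)=-39/2

((1, 0, 0); (2, 2, 2); (0, 2, 2))


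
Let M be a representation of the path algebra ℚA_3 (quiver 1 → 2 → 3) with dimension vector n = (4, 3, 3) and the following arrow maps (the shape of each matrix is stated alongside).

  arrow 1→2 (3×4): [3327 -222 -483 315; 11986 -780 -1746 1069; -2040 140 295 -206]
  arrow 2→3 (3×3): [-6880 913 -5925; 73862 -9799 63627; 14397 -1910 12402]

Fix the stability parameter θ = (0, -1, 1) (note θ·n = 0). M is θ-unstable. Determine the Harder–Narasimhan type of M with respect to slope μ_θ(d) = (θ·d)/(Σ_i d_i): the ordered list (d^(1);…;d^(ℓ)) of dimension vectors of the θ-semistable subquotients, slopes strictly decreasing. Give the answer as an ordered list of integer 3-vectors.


Interval decomposition of M: I[1,1], I[1,2], I[1,3]^2, I[3,3].
HN type (ℓ=3): μ^(1)=1; μ^(2)=0; μ^(3)=-1/2

((0, 0, 3); (1, 0, 0); (3, 3, 0))


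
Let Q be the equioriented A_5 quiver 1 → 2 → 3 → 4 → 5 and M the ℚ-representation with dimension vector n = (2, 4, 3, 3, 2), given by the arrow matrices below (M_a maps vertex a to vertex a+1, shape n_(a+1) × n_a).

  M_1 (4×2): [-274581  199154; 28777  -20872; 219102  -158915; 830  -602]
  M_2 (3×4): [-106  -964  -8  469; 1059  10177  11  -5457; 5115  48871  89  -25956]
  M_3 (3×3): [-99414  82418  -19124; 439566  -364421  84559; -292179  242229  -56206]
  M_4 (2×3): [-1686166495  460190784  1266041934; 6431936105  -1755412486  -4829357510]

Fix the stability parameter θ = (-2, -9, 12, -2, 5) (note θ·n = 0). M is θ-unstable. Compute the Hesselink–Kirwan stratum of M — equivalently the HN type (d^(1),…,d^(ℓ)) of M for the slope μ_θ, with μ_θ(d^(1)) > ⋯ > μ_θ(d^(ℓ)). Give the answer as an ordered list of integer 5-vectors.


Via rank(M_{q-1}∘⋯∘M_p): M ≅ I[1,2], I[1,4], I[2,2], I[2,5], I[3,3], I[4,5].
μ_θ-semistable layers: μ^(1)=12; μ^(2)=5; μ^(3)=-2; μ^(4)=-11/2; μ^(5)=-9

((0, 0, 1, 0, 0); (0, 0, 2, 2, 2); (0, 0, 0, 1, 0); (2, 2, 0, 0, 0); (0, 2, 0, 0, 0))


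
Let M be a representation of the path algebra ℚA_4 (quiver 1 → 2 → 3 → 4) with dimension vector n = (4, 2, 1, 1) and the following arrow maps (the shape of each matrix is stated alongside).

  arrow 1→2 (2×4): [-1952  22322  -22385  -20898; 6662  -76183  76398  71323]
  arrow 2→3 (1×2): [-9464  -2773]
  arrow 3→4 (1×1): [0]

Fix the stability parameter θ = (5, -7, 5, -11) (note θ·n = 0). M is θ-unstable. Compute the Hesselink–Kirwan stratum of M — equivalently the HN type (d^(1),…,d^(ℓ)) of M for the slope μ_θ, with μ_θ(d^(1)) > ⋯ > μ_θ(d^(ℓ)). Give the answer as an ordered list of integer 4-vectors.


Via rank(M_{q-1}∘⋯∘M_p): M ≅ I[1,1]^2, I[1,2], I[1,3], I[4,4].
μ_θ-semistable layers: μ^(1)=5; μ^(2)=-1; μ^(3)=-11

((2, 0, 1, 0); (2, 2, 0, 0); (0, 0, 0, 1))


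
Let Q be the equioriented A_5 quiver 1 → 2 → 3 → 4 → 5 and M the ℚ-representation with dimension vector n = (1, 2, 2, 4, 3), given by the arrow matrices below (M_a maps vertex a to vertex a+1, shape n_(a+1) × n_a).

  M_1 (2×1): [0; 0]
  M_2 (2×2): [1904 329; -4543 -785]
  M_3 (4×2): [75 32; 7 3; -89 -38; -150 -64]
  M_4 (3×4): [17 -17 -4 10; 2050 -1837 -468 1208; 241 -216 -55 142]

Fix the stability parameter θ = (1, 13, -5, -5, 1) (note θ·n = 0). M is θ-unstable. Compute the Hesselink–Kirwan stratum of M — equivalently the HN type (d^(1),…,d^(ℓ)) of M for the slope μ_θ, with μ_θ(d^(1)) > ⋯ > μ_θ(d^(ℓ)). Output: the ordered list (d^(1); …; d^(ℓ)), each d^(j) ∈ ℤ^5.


Via rank(M_{q-1}∘⋯∘M_p): M ≅ I[1,1], I[2,5]^2, I[4,4], I[4,5].
μ_θ-semistable layers: μ^(1)=1; μ^(2)=-5

((1, 2, 2, 2, 3); (0, 0, 0, 2, 0))


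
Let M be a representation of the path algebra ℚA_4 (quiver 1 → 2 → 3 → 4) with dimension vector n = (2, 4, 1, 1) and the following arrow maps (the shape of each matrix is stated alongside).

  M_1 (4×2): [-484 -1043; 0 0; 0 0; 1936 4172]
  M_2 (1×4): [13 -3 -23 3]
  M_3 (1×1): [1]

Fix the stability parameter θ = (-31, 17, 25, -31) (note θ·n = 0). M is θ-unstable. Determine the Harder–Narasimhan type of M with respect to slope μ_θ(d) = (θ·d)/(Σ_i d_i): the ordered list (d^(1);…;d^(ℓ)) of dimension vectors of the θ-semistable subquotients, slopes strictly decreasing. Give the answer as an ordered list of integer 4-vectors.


Interval decomposition of M: I[1,1], I[1,4], I[2,2]^3.
HN type (ℓ=3): μ^(1)=17; μ^(2)=11/3; μ^(3)=-31

((0, 3, 0, 0); (0, 1, 1, 1); (2, 0, 0, 0))


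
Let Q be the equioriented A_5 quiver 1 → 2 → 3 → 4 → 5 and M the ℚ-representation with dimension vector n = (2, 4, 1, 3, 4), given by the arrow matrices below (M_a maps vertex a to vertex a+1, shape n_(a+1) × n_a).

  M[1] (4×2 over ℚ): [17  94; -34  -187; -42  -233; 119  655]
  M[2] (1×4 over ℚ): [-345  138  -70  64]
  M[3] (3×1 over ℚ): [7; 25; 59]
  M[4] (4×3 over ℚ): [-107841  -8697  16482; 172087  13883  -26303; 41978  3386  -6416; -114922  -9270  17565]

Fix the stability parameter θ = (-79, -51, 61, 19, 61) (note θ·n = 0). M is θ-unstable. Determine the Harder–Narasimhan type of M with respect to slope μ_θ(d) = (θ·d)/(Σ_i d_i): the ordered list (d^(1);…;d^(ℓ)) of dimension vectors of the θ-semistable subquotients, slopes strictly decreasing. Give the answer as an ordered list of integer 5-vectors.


Barcode: M ≅ I[1,2], I[1,5], I[2,2]^2, I[4,4], I[4,5], I[5,5]^2. HN layers by μ_θ (5 steps, strictly decreasing):
  μ^(1)=61; μ^(2)=40; μ^(3)=19; μ^(4)=-51; μ^(5)=-79

((0, 0, 0, 0, 4); (0, 0, 1, 1, 0); (0, 0, 0, 2, 0); (0, 4, 0, 0, 0); (2, 0, 0, 0, 0))


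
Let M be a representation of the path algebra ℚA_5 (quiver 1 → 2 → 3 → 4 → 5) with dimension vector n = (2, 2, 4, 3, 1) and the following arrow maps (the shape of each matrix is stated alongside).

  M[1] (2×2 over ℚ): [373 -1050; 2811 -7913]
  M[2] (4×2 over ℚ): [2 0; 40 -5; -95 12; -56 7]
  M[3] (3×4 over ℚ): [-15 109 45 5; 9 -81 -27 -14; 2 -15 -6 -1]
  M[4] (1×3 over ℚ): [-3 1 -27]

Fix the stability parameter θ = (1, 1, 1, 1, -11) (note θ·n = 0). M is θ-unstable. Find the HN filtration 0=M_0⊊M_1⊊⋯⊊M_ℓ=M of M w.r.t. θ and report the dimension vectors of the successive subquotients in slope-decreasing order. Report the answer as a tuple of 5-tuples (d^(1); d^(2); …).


Via rank(M_{q-1}∘⋯∘M_p): M ≅ I[1,4], I[1,5], I[3,3], I[3,4].
μ_θ-semistable layers: μ^(1)=1; μ^(2)=-7/5

((1, 1, 3, 2, 0); (1, 1, 1, 1, 1))


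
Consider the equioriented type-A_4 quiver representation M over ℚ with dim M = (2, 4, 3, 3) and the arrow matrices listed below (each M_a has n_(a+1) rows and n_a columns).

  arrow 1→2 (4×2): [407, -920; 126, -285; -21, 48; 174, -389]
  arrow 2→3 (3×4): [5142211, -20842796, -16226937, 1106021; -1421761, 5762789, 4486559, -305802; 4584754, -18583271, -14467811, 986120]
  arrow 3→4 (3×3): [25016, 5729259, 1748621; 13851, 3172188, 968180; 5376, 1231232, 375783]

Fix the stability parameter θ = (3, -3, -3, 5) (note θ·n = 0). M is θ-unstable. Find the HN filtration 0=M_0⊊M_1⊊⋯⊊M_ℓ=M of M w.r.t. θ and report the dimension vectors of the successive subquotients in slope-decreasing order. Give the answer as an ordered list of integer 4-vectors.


Via rank(M_{q-1}∘⋯∘M_p): M ≅ I[1,4]^2, I[2,2], I[2,4].
μ_θ-semistable layers: μ^(1)=5; μ^(2)=-1; μ^(3)=-3

((0, 0, 0, 3); (2, 2, 2, 0); (0, 2, 1, 0))


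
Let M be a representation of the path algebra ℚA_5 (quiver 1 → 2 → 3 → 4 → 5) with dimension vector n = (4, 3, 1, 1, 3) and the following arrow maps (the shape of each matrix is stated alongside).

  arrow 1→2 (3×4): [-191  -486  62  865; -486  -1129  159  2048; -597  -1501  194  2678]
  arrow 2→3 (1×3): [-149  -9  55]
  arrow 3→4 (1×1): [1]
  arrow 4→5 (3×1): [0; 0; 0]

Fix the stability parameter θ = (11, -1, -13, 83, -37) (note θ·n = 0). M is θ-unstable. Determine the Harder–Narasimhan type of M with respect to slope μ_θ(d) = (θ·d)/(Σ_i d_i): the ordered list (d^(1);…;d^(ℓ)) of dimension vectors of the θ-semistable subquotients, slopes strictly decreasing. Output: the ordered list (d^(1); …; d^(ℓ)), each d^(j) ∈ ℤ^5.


Via rank(M_{q-1}∘⋯∘M_p): M ≅ I[1,1], I[1,2]^2, I[1,4], I[5,5]^3.
μ_θ-semistable layers: μ^(1)=83; μ^(2)=11; μ^(3)=5; μ^(4)=-1; μ^(5)=-37

((0, 0, 0, 1, 0); (1, 0, 0, 0, 0); (2, 2, 0, 0, 0); (1, 1, 1, 0, 0); (0, 0, 0, 0, 3))


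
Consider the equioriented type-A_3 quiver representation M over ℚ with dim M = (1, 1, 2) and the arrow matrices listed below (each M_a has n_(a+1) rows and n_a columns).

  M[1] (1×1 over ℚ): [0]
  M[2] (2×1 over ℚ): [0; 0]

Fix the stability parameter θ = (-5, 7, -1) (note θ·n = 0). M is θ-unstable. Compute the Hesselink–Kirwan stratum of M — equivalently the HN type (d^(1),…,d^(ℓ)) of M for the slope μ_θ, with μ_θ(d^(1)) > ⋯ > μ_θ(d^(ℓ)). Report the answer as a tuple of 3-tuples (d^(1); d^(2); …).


Interval decomposition of M: I[1,1], I[2,2], I[3,3]^2.
HN type (ℓ=3): μ^(1)=7; μ^(2)=-1; μ^(3)=-5

((0, 1, 0); (0, 0, 2); (1, 0, 0))


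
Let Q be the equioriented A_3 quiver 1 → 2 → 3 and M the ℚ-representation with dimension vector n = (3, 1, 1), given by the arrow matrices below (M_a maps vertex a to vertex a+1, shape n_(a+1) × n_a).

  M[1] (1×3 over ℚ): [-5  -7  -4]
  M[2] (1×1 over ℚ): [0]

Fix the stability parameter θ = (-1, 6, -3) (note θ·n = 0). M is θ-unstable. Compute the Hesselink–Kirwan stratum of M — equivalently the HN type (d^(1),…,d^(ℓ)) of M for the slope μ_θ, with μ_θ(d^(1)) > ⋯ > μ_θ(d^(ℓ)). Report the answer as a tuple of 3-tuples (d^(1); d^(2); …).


Interval decomposition of M: I[1,1]^2, I[1,2], I[3,3].
HN type (ℓ=3): μ^(1)=6; μ^(2)=-1; μ^(3)=-3

((0, 1, 0); (3, 0, 0); (0, 0, 1))


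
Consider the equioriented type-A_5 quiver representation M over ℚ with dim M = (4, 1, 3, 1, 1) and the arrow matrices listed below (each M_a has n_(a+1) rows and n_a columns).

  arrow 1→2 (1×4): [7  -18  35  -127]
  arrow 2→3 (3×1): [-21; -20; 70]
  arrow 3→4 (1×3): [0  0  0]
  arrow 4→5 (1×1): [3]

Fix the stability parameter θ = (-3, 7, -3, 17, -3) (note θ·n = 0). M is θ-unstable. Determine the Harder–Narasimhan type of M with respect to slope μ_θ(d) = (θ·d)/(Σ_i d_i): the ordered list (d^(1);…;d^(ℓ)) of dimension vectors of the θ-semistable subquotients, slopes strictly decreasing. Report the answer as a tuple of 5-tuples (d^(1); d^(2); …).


Interval decomposition of M: I[1,1]^3, I[1,3], I[3,3]^2, I[4,5].
HN type (ℓ=3): μ^(1)=7; μ^(2)=2; μ^(3)=-3

((0, 0, 0, 1, 1); (0, 1, 1, 0, 0); (4, 0, 2, 0, 0))


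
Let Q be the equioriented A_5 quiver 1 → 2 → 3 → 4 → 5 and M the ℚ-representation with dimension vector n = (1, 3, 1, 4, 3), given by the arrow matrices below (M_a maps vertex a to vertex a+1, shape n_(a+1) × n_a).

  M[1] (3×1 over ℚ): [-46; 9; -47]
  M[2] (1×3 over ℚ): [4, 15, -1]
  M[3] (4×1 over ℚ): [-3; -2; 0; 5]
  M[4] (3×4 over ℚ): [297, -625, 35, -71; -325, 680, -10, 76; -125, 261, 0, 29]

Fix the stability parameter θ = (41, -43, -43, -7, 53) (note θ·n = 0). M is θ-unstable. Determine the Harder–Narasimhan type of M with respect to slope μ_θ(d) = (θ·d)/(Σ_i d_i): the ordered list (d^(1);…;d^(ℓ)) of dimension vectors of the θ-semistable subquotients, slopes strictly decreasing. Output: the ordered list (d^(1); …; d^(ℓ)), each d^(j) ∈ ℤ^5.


Via rank(M_{q-1}∘⋯∘M_p): M ≅ I[1,5], I[2,2]^2, I[4,4], I[4,5]^2.
μ_θ-semistable layers: μ^(1)=53; μ^(2)=-7; μ^(3)=-15; μ^(4)=-43

((0, 0, 0, 0, 3); (0, 0, 0, 4, 0); (1, 1, 1, 0, 0); (0, 2, 0, 0, 0))


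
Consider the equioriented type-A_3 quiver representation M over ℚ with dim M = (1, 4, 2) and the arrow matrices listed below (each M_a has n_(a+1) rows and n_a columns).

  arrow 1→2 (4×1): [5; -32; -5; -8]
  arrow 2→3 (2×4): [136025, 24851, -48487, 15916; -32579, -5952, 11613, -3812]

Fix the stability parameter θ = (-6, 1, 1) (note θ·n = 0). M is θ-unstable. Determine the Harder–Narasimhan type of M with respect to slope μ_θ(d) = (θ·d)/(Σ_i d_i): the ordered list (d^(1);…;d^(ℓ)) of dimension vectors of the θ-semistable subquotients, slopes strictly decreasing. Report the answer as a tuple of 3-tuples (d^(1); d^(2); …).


Via rank(M_{q-1}∘⋯∘M_p): M ≅ I[1,2], I[2,2], I[2,3]^2.
μ_θ-semistable layers: μ^(1)=1; μ^(2)=-6

((0, 4, 2); (1, 0, 0))


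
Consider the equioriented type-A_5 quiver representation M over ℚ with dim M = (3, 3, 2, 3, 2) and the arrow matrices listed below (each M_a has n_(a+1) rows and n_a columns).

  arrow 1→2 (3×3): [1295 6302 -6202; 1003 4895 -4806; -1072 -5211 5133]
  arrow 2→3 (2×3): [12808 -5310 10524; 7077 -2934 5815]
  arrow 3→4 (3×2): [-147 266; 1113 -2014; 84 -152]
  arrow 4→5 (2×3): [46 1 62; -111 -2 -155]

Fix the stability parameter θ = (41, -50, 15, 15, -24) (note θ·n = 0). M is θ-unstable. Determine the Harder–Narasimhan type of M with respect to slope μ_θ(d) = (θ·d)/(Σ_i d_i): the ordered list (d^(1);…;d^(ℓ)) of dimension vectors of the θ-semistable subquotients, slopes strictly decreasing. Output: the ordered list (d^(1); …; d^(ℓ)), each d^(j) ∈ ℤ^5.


Barcode: M ≅ I[1,2], I[1,3], I[1,5], I[4,4], I[4,5]. HN layers by μ_θ (3 steps, strictly decreasing):
  μ^(1)=15; μ^(2)=2; μ^(3)=-9/2

((0, 0, 1, 1, 0); (0, 0, 1, 1, 1); (3, 3, 0, 1, 1))


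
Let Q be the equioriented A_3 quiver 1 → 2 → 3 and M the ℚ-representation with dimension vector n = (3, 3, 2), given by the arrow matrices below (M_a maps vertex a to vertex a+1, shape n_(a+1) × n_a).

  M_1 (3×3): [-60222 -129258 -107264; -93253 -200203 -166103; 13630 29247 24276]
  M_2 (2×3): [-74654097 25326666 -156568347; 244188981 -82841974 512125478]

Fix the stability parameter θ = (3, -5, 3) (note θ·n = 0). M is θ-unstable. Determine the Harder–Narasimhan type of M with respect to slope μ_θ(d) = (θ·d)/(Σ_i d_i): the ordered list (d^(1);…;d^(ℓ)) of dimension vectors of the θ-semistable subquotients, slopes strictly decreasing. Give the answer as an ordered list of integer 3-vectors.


Via rank(M_{q-1}∘⋯∘M_p): M ≅ I[1,2], I[1,3]^2.
μ_θ-semistable layers: μ^(1)=3; μ^(2)=-1

((0, 0, 2); (3, 3, 0))


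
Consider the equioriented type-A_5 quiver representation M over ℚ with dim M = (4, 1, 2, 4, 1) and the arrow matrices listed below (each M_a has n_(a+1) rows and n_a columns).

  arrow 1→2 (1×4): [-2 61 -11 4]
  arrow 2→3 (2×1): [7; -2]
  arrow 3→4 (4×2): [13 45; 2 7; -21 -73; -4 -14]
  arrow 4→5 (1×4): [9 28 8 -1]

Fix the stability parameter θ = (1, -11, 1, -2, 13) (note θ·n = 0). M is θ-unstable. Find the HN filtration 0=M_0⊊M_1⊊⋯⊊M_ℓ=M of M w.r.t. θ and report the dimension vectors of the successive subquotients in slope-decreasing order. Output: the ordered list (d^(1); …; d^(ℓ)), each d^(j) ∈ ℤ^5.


Barcode: M ≅ I[1,1]^3, I[1,5], I[3,4], I[4,4]^2. HN layers by μ_θ (5 steps, strictly decreasing):
  μ^(1)=13; μ^(2)=1; μ^(3)=-1/2; μ^(4)=-2; μ^(5)=-5

((0, 0, 0, 0, 1); (3, 0, 0, 0, 0); (0, 0, 2, 2, 0); (0, 0, 0, 2, 0); (1, 1, 0, 0, 0))


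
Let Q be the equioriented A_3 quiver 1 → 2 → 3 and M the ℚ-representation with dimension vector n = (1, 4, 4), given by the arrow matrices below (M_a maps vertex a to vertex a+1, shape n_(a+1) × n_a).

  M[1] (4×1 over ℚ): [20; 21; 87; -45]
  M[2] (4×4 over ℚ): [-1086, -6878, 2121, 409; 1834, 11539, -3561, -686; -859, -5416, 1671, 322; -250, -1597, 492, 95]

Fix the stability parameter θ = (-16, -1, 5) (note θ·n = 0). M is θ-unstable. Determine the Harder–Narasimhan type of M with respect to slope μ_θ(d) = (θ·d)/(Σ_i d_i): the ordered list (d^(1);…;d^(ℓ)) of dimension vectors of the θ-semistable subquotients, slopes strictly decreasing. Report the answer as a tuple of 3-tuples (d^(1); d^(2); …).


Barcode: M ≅ I[1,3], I[2,2], I[2,3]^2, I[3,3]. HN layers by μ_θ (3 steps, strictly decreasing):
  μ^(1)=5; μ^(2)=-1; μ^(3)=-16

((0, 0, 4); (0, 4, 0); (1, 0, 0))


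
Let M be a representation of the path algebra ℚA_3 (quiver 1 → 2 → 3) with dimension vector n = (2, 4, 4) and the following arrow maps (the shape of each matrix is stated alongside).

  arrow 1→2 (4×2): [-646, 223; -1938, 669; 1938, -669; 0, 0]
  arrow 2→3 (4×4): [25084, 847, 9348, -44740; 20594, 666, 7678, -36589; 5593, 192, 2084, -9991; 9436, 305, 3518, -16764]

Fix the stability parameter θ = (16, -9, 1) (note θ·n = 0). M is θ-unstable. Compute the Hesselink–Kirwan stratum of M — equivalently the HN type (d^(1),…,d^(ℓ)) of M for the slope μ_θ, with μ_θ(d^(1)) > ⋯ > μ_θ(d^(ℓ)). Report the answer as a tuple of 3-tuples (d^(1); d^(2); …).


Via rank(M_{q-1}∘⋯∘M_p): M ≅ I[1,1], I[1,3], I[2,3]^3.
μ_θ-semistable layers: μ^(1)=16; μ^(2)=8/3; μ^(3)=1; μ^(4)=-9

((1, 0, 0); (1, 1, 1); (0, 0, 3); (0, 3, 0))


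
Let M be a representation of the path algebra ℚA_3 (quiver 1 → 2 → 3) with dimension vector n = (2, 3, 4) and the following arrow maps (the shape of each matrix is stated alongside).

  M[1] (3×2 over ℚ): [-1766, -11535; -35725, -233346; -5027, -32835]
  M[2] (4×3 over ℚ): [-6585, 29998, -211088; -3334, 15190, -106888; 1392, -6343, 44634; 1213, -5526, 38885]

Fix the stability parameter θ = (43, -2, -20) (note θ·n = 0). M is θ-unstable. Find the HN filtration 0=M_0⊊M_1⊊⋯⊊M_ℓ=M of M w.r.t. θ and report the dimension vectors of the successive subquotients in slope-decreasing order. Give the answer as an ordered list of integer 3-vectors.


Interval decomposition of M: I[1,3]^2, I[2,3], I[3,3].
HN type (ℓ=3): μ^(1)=7; μ^(2)=-11; μ^(3)=-20

((2, 2, 2); (0, 1, 1); (0, 0, 1))


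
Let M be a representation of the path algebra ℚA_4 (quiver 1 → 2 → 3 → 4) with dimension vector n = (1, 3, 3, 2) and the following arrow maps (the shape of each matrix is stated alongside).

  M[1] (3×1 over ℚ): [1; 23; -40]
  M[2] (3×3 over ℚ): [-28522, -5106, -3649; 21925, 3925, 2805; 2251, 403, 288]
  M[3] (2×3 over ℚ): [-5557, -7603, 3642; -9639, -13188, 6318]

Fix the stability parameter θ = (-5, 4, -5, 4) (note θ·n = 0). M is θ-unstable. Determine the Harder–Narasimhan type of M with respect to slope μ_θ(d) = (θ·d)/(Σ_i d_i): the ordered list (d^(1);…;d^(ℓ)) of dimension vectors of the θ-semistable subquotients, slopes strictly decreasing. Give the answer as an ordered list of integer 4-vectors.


Interval decomposition of M: I[1,2], I[2,4]^2, I[3,3].
HN type (ℓ=3): μ^(1)=4; μ^(2)=-1/2; μ^(3)=-5

((0, 1, 0, 2); (0, 2, 2, 0); (1, 0, 1, 0))


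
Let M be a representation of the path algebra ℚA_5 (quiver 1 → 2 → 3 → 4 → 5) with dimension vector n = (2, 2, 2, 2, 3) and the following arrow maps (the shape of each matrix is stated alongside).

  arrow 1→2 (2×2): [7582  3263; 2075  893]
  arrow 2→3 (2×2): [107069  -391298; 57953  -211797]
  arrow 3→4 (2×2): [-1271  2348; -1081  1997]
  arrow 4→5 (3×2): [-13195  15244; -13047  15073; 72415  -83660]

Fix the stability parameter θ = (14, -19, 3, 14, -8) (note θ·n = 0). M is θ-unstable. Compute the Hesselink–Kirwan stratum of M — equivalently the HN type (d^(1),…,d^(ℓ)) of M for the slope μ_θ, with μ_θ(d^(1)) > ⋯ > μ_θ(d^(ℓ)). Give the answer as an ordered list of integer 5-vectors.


Barcode: M ≅ I[1,5]^2, I[5,5]. HN layers by μ_θ (3 steps, strictly decreasing):
  μ^(1)=3; μ^(2)=-5/2; μ^(3)=-8

((0, 0, 2, 2, 2); (2, 2, 0, 0, 0); (0, 0, 0, 0, 1))


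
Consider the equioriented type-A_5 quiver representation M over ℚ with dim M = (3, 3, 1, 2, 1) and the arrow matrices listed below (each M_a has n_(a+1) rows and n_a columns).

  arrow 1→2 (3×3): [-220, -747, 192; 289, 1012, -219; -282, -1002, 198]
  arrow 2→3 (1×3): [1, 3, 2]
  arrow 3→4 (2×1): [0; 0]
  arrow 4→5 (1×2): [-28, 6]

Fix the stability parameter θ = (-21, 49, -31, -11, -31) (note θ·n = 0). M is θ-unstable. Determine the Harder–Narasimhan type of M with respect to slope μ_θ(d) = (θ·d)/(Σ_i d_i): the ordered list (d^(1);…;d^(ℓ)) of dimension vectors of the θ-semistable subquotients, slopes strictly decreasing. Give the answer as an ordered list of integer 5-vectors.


Interval decomposition of M: I[1,1], I[1,2], I[1,3], I[2,2], I[4,4], I[4,5].
HN type (ℓ=4): μ^(1)=49; μ^(2)=9; μ^(3)=-11; μ^(4)=-21

((0, 2, 0, 0, 0); (0, 1, 1, 0, 0); (0, 0, 0, 1, 0); (3, 0, 0, 1, 1))


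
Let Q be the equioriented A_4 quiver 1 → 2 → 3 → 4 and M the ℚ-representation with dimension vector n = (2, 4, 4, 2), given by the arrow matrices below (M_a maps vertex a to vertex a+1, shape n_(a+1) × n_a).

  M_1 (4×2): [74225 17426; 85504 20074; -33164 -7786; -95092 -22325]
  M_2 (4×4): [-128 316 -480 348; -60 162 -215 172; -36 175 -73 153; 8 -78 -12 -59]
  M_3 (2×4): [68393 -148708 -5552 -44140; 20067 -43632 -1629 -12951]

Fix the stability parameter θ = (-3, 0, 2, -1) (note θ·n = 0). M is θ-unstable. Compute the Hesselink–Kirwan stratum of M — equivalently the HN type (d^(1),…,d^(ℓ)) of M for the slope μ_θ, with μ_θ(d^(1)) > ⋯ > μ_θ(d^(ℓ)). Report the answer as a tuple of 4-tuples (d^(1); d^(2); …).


Barcode: M ≅ I[1,2], I[1,3], I[2,4]^2, I[3,3]. HN layers by μ_θ (4 steps, strictly decreasing):
  μ^(1)=2; μ^(2)=1/2; μ^(3)=0; μ^(4)=-3

((0, 0, 2, 0); (0, 0, 2, 2); (0, 4, 0, 0); (2, 0, 0, 0))


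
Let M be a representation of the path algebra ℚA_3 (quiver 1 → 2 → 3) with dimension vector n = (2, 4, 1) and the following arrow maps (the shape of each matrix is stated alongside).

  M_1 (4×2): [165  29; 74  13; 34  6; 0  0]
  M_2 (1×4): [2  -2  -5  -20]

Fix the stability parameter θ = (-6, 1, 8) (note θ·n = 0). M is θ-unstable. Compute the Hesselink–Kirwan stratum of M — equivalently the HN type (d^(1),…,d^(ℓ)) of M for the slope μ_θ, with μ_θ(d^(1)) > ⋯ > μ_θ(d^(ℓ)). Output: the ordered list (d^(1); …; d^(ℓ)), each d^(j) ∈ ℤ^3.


Barcode: M ≅ I[1,2], I[1,3], I[2,2]^2. HN layers by μ_θ (3 steps, strictly decreasing):
  μ^(1)=8; μ^(2)=1; μ^(3)=-6

((0, 0, 1); (0, 4, 0); (2, 0, 0))


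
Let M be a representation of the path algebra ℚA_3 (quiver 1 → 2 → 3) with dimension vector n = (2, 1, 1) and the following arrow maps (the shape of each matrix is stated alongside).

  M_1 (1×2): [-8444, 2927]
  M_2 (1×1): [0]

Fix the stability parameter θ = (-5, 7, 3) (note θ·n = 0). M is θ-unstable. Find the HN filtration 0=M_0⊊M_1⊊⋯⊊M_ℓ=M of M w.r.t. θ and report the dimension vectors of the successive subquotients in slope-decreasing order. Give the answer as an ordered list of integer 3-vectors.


Barcode: M ≅ I[1,1], I[1,2], I[3,3]. HN layers by μ_θ (3 steps, strictly decreasing):
  μ^(1)=7; μ^(2)=3; μ^(3)=-5

((0, 1, 0); (0, 0, 1); (2, 0, 0))


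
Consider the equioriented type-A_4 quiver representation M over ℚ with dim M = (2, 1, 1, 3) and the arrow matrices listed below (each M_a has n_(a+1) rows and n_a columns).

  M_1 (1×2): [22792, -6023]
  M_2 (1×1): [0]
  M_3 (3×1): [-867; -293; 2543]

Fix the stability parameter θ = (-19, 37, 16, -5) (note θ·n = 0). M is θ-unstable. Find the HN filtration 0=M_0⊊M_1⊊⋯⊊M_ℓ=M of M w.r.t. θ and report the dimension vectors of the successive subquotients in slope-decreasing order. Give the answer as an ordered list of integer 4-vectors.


Via rank(M_{q-1}∘⋯∘M_p): M ≅ I[1,1], I[1,2], I[3,4], I[4,4]^2.
μ_θ-semistable layers: μ^(1)=37; μ^(2)=11/2; μ^(3)=-5; μ^(4)=-19

((0, 1, 0, 0); (0, 0, 1, 1); (0, 0, 0, 2); (2, 0, 0, 0))


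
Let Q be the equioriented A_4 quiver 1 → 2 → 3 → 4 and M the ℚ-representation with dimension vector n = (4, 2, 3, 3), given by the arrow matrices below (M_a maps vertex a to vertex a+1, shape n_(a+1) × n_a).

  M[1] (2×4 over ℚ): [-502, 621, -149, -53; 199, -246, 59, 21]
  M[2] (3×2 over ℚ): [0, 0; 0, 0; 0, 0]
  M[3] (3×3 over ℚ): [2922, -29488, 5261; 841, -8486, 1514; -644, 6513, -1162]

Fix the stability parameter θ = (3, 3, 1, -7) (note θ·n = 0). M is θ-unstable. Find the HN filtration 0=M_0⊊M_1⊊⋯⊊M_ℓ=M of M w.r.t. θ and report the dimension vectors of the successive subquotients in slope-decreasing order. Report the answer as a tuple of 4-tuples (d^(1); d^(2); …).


Via rank(M_{q-1}∘⋯∘M_p): M ≅ I[1,1]^2, I[1,2]^2, I[3,4]^3.
μ_θ-semistable layers: μ^(1)=3; μ^(2)=-3

((4, 2, 0, 0); (0, 0, 3, 3))


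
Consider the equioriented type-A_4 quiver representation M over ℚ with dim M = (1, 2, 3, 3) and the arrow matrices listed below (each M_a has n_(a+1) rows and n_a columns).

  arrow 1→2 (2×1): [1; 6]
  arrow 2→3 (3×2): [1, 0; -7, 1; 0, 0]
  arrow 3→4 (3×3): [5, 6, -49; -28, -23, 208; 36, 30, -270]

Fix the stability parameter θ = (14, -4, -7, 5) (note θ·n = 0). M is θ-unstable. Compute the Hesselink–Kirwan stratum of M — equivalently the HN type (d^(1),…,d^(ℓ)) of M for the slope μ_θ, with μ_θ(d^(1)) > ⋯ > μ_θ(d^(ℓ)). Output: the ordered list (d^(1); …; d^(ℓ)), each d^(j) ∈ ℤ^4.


Barcode: M ≅ I[1,4], I[2,4], I[3,4]. HN layers by μ_θ (4 steps, strictly decreasing):
  μ^(1)=5; μ^(2)=1; μ^(3)=-11/2; μ^(4)=-7

((0, 0, 0, 3); (1, 1, 1, 0); (0, 1, 1, 0); (0, 0, 1, 0))
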